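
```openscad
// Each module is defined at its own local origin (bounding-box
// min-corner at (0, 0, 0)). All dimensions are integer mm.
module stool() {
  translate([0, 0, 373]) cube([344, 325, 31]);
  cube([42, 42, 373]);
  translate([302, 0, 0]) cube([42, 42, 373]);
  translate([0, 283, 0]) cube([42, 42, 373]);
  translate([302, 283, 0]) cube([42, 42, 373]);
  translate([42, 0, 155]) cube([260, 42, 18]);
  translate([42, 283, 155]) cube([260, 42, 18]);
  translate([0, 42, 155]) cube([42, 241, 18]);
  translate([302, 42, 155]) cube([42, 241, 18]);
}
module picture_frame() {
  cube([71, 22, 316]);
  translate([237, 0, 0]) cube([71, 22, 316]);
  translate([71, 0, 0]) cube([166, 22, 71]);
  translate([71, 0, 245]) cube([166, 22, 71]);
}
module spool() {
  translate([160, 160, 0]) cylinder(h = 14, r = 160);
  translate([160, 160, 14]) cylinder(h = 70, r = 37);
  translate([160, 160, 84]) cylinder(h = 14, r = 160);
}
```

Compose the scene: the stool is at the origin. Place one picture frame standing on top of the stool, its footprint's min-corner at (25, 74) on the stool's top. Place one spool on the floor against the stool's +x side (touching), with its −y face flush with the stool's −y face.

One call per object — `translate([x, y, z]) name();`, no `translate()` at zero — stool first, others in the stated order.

stool();
translate([25, 74, 404]) picture_frame();
translate([344, 0, 0]) spool();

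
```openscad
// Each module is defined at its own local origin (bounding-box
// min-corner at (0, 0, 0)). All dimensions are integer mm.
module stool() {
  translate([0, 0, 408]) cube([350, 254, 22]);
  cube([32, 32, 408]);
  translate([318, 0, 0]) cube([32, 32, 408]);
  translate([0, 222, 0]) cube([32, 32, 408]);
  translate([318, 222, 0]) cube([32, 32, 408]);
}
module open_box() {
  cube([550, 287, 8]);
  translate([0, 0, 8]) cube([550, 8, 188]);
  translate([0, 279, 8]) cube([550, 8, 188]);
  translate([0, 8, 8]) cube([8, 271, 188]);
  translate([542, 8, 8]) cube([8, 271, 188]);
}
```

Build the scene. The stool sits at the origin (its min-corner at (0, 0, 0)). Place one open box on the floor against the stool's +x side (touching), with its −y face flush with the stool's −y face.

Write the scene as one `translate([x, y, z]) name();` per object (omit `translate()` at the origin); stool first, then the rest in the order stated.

stool();
translate([350, 0, 0]) open_box();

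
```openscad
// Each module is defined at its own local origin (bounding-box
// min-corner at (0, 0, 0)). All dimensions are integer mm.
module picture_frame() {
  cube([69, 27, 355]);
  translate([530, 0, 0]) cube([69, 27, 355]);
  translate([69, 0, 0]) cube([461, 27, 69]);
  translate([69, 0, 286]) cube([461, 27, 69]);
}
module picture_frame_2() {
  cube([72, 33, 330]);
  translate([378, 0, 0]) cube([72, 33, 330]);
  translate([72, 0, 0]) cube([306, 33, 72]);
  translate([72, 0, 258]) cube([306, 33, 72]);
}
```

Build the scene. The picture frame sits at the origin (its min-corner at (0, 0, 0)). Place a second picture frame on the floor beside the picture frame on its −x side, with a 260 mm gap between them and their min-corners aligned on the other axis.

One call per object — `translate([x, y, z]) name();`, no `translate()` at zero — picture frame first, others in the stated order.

picture_frame();
translate([-710, 0, 0]) picture_frame_2();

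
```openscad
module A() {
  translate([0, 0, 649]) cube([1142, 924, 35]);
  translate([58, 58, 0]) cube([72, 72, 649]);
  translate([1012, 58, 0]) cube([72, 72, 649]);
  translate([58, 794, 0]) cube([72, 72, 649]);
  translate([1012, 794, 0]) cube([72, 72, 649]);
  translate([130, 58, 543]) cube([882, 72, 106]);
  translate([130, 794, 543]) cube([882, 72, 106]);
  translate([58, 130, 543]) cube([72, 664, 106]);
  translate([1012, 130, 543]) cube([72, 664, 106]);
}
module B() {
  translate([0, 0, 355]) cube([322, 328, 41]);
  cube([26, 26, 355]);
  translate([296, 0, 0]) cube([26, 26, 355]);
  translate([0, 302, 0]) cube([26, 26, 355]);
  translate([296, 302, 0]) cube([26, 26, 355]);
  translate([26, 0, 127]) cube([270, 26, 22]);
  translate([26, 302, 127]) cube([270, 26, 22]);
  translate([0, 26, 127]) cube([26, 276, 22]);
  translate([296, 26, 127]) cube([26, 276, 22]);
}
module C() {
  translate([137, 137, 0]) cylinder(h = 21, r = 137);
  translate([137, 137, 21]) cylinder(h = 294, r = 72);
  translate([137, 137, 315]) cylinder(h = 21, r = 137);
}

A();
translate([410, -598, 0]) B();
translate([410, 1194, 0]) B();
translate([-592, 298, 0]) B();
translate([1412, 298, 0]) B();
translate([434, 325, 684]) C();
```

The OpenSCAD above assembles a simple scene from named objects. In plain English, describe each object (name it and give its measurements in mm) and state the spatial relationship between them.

A is a table with a 1142×924 mm rectangular top, 35 mm thick, top surface at z = 684 mm, supported by four 72×72 mm square legs, each inset 58 mm from the nearest pair of top edges, running from the floor. Four apron rails, 72 mm thick and 106 mm tall, run between adjacent legs with their top edges flush with the underside of the top and their outer faces flush with the legs' outer faces.

B is a simple wooden stool: a rectangular seat 322 mm (x) by 328 mm (y), 41 mm thick, top face at z = 396 mm, on four square legs, each 26×26 mm in cross-section. The legs rest on z = 0, each flush with a corner of the seat. Four stretchers, 26 mm wide and 22 mm tall, connect adjacent legs with their undersides at z = 127 mm, each running between the inner faces of the legs it joins and aligned with the legs' outer faces on the other axis.

C is a spool: two coaxial disc flanges of radius 137 mm and thickness 21 mm, joined by a core cylinder of radius 72 mm and height 294 mm. The lower flange rests on z = 0 and the three cylinders share a vertical axis.

Four stools sit around the table at the −y, +y, −x, +x sides. The spool is on top of the table, centred.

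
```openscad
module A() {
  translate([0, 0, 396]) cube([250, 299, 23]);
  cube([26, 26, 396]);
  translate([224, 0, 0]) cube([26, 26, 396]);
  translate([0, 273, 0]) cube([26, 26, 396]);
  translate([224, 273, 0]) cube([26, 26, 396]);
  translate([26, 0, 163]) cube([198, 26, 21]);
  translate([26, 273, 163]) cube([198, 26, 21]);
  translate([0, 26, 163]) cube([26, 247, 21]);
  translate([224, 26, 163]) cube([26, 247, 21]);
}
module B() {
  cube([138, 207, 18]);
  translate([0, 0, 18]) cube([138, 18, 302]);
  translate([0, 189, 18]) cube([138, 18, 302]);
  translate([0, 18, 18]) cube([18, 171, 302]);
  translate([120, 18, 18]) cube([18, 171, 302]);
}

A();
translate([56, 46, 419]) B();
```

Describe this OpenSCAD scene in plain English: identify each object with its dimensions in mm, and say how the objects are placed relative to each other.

A is a simple wooden stool: a rectangular seat 250 mm (x) by 299 mm (y), 23 mm thick, top face at z = 419 mm, on four square legs, each 26×26 mm in cross-section. The legs rest on z = 0, each flush with a corner of the seat. Four stretchers, 26 mm wide and 21 mm tall, connect adjacent legs with their undersides at z = 163 mm, each running between the inner faces of the legs it joins and aligned with the legs' outer faces on the other axis.

B is an open-topped rectangular box: outside dimensions 138×207×320 mm, with a uniform wall and base thickness of 18 mm. The base is a full 138×207 slab on the floor; four walls sit on top of the base. The front and back walls (the −y and +y sides) span the full width; the two side walls fit between them.

The open box is on top of the stool, centred.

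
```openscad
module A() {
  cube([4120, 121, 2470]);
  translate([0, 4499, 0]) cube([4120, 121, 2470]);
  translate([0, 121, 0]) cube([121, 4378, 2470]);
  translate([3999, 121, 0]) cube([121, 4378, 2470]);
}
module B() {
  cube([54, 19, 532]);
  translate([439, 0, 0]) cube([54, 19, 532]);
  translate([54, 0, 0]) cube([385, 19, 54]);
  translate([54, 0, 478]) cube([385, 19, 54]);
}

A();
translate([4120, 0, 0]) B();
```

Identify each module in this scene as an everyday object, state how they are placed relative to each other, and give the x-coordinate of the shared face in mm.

The house frame's +x face and the picture frame's −x face are both at x = 4120 mm.

A is a house frame. B is a picture frame. The picture frame is against the house frame's +x side, with their −y faces flush. The x-coordinate of the shared face is 4120 mm.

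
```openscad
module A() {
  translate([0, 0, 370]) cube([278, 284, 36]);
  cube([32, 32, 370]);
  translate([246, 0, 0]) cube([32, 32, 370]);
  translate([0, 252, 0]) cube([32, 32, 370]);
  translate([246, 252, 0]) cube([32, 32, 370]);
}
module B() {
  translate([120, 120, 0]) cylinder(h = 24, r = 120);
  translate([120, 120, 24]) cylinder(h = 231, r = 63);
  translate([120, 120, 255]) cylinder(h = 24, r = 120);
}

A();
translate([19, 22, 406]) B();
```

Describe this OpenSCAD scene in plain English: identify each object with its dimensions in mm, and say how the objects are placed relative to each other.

A is a four-legged stool. The seat is a 278×284×36 mm slab whose top surface is at z = 406 mm; four square legs, each 32×32 mm in cross-section, run from the floor (z = 0) to the underside of the seat, each flush with a corner of the seat.

B is a spool: two coaxial disc flanges of radius 120 mm and thickness 24 mm, joined by a core cylinder of radius 63 mm and height 231 mm. The lower flange rests on z = 0 and the three cylinders share a vertical axis.

The spool is on top of the stool, centred.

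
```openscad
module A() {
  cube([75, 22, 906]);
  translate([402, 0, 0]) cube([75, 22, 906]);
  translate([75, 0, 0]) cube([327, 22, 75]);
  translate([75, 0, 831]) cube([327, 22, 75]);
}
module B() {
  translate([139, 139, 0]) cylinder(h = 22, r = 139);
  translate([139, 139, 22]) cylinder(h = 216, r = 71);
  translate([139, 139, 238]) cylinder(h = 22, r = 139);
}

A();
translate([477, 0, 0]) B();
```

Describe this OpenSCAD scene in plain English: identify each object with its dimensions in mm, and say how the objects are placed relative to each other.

A is a rectangular picture frame lying in the x–z plane (depth along y). The opening is 327 mm wide (x) by 756 mm tall (z), surrounded by a border 75 mm wide on all four sides. The frame is 22 mm deep and is made of two full-height vertical stiles with two horizontal rails fitted between them.

B is a spool: two coaxial disc flanges of radius 139 mm and thickness 22 mm, joined by a core cylinder of radius 71 mm and height 216 mm. The lower flange rests on z = 0 and the three cylinders share a vertical axis.

The spool is against the picture frame's +x side, with their −y faces flush.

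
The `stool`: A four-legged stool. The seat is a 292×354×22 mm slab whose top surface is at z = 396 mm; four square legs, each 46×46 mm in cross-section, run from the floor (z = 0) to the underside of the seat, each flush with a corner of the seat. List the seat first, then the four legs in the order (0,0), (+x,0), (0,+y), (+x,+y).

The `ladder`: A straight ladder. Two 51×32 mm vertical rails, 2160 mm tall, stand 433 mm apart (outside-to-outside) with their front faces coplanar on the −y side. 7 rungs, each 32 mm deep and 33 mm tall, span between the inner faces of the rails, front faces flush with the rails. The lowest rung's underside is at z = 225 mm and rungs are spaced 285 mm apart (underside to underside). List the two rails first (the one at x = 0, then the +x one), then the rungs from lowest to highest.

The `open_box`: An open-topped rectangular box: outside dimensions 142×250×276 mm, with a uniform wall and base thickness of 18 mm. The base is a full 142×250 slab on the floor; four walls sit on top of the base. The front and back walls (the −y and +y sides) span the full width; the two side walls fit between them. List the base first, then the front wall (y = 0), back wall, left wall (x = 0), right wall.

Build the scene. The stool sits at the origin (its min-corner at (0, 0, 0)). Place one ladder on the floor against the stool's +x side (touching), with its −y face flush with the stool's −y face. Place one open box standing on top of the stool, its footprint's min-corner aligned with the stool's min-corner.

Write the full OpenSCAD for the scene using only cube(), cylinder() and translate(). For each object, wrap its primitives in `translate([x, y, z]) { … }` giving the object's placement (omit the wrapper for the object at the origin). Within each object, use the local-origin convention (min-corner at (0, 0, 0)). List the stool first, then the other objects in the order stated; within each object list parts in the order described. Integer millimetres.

translate([0, 0, 374]) cube([292, 354, 22]);
cube([46, 46, 374]);
translate([246, 0, 0]) cube([46, 46, 374]);
translate([0, 308, 0]) cube([46, 46, 374]);
translate([246, 308, 0]) cube([46, 46, 374]);
translate([292, 0, 0]) {
  cube([51, 32, 2160]);
  translate([382, 0, 0]) cube([51, 32, 2160]);
  translate([51, 0, 225]) cube([331, 32, 33]);
  translate([51, 0, 510]) cube([331, 32, 33]);
  translate([51, 0, 795]) cube([331, 32, 33]);
  translate([51, 0, 1080]) cube([331, 32, 33]);
  translate([51, 0, 1365]) cube([331, 32, 33]);
  translate([51, 0, 1650]) cube([331, 32, 33]);
  translate([51, 0, 1935]) cube([331, 32, 33]);
}
translate([0, 0, 396]) {
  cube([142, 250, 18]);
  translate([0, 0, 18]) cube([142, 18, 258]);
  translate([0, 232, 18]) cube([142, 18, 258]);
  translate([0, 18, 18]) cube([18, 214, 258]);
  translate([124, 18, 18]) cube([18, 214, 258]);
}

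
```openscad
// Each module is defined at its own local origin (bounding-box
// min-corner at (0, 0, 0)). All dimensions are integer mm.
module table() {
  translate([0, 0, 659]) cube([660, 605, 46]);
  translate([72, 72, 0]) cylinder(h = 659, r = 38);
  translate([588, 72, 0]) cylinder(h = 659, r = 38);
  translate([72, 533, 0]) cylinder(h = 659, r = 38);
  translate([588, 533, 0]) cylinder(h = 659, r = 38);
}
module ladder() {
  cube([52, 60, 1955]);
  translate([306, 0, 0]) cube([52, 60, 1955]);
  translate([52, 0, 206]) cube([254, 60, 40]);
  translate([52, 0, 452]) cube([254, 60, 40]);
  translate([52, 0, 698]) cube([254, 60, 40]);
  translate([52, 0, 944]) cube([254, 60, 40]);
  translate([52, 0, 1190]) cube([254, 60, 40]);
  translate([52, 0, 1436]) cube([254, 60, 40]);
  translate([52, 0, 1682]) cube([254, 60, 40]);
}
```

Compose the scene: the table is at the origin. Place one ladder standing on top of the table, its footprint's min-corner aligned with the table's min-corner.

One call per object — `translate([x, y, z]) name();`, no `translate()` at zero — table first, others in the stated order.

table();
translate([0, 0, 705]) ladder();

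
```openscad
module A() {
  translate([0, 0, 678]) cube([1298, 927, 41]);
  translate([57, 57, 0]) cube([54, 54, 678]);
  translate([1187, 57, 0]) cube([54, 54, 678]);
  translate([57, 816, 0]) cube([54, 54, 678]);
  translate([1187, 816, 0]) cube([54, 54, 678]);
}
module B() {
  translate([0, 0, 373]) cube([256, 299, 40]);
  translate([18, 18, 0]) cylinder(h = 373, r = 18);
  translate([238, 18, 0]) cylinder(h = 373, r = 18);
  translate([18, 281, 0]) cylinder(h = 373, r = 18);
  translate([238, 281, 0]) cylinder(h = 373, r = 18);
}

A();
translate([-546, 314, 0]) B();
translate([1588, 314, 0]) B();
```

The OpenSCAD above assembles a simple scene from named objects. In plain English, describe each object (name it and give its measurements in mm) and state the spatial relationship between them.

A is a rectangular dining table. The top is 1298×927×41 mm with its upper surface at z = 719 mm. It stands on four 54×54 mm square legs, each inset 57 mm from the nearest pair of top edges, running from the floor to the underside of the top.

B is a simple wooden stool: a rectangular seat 256 mm (x) by 299 mm (y), 40 mm thick, top face at z = 413 mm, on four round legs, each 36 mm in diameter. The legs rest on z = 0, each leg's axis is inset half a diameter from the nearest pair of seat edges (so the leg's bounding box is flush with the corner).

Two stools sit around the table at the −x, +x sides.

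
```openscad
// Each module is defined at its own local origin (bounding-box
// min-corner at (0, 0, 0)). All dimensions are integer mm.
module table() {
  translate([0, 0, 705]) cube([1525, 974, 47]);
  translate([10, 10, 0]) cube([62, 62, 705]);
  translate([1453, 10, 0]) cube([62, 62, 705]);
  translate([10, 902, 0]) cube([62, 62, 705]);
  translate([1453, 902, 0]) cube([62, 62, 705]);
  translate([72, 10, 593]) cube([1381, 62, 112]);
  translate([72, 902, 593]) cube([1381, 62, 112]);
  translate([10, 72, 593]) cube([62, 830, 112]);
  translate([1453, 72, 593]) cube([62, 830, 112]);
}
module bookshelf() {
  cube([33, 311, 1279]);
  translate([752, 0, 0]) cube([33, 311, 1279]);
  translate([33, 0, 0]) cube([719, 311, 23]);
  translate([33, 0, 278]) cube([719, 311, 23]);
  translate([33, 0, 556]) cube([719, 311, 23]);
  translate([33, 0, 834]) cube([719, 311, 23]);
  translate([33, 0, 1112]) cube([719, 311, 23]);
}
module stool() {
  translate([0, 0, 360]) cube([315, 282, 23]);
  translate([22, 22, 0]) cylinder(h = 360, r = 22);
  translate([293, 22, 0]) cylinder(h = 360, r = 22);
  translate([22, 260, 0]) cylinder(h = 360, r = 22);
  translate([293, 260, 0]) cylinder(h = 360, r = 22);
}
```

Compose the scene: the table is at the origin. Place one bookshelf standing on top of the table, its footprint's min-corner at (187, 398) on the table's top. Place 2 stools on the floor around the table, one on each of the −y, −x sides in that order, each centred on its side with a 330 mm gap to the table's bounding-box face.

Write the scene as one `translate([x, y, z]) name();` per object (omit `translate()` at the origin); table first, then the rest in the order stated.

table();
translate([187, 398, 752]) bookshelf();
translate([605, -612, 0]) stool();
translate([-645, 346, 0]) stool();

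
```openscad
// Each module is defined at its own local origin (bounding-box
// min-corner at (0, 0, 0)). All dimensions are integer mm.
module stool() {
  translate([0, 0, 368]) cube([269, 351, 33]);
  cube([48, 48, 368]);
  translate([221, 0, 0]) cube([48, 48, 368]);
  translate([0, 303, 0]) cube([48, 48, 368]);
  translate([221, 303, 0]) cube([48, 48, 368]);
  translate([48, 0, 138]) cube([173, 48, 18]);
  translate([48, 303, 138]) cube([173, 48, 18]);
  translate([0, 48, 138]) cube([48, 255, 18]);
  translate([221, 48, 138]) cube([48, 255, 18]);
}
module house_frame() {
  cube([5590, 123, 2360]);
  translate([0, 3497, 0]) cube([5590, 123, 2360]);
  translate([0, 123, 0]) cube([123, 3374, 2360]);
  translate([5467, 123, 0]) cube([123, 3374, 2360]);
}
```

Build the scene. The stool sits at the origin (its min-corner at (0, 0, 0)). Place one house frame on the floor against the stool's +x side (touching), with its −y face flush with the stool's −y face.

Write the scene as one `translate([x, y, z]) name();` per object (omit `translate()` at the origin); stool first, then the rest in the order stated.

stool();
translate([269, 0, 0]) house_frame();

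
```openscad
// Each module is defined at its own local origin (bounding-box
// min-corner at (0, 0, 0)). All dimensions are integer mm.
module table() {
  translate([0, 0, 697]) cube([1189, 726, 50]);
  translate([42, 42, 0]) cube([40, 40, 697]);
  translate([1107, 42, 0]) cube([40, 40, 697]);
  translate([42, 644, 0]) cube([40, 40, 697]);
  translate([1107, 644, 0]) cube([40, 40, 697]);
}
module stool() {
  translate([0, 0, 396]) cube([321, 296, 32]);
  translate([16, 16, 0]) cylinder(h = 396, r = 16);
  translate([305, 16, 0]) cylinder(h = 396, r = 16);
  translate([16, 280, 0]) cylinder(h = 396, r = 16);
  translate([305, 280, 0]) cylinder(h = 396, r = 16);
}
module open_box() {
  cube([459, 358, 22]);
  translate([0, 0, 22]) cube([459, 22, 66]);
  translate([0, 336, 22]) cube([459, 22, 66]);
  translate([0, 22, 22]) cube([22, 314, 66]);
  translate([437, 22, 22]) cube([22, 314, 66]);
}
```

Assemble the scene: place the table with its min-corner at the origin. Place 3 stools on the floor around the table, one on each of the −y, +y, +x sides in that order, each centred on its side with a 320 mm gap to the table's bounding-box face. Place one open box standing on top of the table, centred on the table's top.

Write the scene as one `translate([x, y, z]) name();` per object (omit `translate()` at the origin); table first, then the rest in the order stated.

table();
translate([434, -616, 0]) stool();
translate([434, 1046, 0]) stool();
translate([1509, 215, 0]) stool();
translate([365, 184, 747]) open_box();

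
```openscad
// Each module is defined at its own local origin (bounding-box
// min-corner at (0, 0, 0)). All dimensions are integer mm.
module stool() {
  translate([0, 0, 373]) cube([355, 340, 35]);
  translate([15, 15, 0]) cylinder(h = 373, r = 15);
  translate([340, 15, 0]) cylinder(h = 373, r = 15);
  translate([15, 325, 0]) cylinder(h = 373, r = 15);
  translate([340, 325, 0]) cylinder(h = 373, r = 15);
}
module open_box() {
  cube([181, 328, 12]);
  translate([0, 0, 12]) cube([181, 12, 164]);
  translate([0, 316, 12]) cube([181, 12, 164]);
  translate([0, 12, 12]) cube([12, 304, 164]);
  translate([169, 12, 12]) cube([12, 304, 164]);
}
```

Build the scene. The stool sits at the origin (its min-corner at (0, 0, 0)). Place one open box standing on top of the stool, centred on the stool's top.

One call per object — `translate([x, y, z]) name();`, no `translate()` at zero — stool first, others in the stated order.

stool();
translate([87, 6, 408]) open_box();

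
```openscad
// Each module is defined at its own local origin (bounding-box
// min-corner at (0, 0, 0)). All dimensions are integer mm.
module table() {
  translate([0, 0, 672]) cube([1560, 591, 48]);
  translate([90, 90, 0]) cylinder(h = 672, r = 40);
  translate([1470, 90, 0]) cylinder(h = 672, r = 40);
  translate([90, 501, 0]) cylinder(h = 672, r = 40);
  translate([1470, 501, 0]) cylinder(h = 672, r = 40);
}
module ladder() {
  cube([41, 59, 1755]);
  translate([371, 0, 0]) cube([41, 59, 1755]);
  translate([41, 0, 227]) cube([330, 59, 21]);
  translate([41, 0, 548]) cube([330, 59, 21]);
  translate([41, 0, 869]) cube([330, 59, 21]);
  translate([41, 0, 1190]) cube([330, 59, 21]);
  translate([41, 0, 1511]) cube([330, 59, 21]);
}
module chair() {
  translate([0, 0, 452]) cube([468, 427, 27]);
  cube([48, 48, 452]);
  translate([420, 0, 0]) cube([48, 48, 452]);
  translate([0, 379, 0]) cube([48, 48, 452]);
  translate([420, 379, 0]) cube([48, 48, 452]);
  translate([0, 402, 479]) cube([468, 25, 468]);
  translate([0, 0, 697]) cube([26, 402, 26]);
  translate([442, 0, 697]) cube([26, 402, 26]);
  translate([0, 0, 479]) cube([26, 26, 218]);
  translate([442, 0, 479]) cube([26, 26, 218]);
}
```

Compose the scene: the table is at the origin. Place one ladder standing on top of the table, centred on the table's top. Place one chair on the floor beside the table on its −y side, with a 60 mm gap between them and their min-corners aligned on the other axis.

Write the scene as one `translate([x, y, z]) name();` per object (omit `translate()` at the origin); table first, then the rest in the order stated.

table();
translate([574, 266, 720]) ladder();
translate([0, -487, 0]) chair();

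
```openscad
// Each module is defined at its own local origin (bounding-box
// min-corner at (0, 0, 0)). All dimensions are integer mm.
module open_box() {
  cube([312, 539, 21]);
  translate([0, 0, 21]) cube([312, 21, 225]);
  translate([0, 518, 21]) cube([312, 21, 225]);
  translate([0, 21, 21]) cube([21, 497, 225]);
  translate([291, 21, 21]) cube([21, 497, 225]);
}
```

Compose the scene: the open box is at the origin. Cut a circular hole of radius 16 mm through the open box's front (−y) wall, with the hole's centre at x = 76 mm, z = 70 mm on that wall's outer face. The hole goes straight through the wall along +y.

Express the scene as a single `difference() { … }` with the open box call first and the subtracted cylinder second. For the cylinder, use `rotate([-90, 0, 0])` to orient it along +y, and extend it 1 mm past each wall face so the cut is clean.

difference() {
  open_box();
  translate([76, -1, 70]) rotate([-90, 0, 0]) cylinder(h = 23, r = 16);
}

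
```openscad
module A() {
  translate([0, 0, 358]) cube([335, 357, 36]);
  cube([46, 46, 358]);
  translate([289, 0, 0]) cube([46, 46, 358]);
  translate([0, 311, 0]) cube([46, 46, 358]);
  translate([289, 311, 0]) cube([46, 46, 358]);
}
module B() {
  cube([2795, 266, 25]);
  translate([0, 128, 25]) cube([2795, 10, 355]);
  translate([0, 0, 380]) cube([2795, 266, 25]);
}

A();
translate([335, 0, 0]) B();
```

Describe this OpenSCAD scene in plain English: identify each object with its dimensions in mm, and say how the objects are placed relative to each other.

A is a four-legged stool. The seat is 335×357 mm, 36 mm thick, top at z = 394 mm. It stands on four square legs, each 46×46 mm in cross-section, from z = 0 to the seat underside, each flush with a corner of the seat.

B is an I-beam lying along x, 2795 mm long. Overall section height 405 mm. Two flanges 266 mm wide (y) and 25 mm thick, one on the floor and one at the top; a web 10 mm thick runs between them, centred on the flange width.

The I-beam is against the stool's +x side, with their −y faces flush.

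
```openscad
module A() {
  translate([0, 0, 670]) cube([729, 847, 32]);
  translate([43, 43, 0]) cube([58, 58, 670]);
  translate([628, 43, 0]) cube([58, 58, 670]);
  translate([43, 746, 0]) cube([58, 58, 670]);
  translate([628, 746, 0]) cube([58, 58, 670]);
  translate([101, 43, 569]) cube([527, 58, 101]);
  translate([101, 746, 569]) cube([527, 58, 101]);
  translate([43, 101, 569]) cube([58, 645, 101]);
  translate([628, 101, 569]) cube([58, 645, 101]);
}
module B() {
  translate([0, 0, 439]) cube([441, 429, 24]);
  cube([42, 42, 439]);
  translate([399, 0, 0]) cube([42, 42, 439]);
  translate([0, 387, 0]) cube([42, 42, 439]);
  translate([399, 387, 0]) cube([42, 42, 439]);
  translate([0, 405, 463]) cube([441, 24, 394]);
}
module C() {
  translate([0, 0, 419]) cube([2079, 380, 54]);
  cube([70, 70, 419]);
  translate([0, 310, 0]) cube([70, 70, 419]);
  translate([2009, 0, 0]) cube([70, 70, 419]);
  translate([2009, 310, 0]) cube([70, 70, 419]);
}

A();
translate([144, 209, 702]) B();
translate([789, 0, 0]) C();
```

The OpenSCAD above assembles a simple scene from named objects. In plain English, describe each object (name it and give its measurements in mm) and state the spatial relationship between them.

A is a table with a 729×847 mm rectangular top, 32 mm thick, top surface at z = 702 mm, supported by four 58×58 mm square legs, each inset 43 mm from the nearest pair of top edges, running from the floor. Four apron rails, 58 mm thick and 101 mm tall, run between adjacent legs with their top edges flush with the underside of the top and their outer faces flush with the legs' outer faces.

B is a chair: 441×429 mm seat, 24 mm thick, top at z = 463 mm, on four 42 mm square corner legs flush with the seat edges. A 24 mm thick backrest slab spans the full seat width, extending 394 mm above the seat top, its back face flush with the seat's +y edge.

C is a long wooden bench with a 2079 mm (x) × 380 mm (y) seat, 54 mm thick, its top surface 473 mm above the floor. Four 70 mm square legs at the seat corners, flush with the edges, run from z = 0 to the seat underside.

The chair is on top of the table, centred. The bench is on the floor beside the table on its +x side.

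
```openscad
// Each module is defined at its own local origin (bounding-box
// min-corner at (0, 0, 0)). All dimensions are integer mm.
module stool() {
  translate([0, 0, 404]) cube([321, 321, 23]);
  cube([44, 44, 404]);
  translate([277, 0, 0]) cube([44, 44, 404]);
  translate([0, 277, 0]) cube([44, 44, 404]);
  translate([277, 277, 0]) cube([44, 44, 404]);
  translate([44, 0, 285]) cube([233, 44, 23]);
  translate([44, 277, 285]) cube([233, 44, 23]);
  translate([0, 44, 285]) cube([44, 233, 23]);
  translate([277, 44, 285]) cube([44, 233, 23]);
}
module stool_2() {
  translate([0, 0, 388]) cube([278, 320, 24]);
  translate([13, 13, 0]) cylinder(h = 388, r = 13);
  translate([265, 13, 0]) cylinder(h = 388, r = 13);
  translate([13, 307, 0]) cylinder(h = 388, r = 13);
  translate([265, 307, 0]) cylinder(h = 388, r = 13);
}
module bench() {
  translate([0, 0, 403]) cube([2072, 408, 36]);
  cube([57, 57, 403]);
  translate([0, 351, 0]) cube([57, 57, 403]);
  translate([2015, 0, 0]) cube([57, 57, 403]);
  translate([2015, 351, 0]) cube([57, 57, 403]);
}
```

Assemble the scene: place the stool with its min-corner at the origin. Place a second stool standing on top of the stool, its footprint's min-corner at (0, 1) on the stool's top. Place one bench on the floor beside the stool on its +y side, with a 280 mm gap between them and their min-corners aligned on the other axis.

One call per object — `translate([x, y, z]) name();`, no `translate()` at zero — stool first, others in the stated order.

stool();
translate([0, 1, 427]) stool_2();
translate([0, 601, 0]) bench();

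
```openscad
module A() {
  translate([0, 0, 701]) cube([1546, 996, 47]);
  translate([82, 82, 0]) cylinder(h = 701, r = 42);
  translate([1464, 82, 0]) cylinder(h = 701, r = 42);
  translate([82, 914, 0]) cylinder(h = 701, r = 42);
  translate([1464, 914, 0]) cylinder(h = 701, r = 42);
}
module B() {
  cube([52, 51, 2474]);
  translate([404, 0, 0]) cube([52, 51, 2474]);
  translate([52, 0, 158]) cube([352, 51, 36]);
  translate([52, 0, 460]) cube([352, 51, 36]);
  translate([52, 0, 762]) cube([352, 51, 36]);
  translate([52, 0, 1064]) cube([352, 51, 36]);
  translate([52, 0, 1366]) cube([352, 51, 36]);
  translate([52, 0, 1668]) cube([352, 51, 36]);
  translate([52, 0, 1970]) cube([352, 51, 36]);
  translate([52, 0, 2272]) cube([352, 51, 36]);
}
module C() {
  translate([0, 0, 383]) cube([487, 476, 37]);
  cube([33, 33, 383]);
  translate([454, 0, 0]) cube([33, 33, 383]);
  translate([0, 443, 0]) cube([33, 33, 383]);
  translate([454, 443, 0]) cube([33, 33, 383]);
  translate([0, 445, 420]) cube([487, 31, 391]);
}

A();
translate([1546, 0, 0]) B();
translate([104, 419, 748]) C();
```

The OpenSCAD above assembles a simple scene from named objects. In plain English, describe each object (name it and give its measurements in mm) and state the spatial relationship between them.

A is a table with a 1546×996 mm rectangular top, 47 mm thick, top surface at z = 748 mm, supported by four round legs of 84 mm diameter, each leg's bounding box inset 40 mm from the nearest pair of top edges, running from the floor.

B is a wooden ladder with two side rails of 52×51 mm section and 2474 mm height, set 456 mm apart overall. Between them run 8 rectangular rungs (51 mm deep, 36 mm thick), front faces flush with the rails' −y face. The bottom of the first rung is 158 mm above the floor and each subsequent rung is 302 mm higher than the one below.

C is a chair: 487×476 mm seat, 37 mm thick, top at z = 420 mm, on four 33 mm square corner legs flush with the seat edges. A 31 mm thick backrest slab spans the full seat width, extending 391 mm above the seat top, its back face flush with the seat's +y edge.

The ladder is against the table's +x side, with their −y faces flush. The chair is on top of the table.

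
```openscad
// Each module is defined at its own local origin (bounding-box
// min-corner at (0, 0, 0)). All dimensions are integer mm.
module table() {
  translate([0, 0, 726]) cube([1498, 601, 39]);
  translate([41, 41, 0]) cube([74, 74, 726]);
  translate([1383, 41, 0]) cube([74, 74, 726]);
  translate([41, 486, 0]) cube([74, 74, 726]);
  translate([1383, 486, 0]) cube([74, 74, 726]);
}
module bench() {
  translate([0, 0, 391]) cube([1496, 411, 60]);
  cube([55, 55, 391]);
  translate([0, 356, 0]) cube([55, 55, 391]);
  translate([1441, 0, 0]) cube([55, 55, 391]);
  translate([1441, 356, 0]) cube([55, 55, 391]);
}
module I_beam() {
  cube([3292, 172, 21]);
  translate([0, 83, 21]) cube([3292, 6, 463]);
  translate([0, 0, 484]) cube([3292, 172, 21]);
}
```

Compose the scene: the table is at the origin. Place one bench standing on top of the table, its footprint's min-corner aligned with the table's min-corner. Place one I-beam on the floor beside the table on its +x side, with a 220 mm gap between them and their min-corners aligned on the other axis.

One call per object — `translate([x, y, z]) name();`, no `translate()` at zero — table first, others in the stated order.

table();
translate([0, 0, 765]) bench();
translate([1718, 0, 0]) I_beam();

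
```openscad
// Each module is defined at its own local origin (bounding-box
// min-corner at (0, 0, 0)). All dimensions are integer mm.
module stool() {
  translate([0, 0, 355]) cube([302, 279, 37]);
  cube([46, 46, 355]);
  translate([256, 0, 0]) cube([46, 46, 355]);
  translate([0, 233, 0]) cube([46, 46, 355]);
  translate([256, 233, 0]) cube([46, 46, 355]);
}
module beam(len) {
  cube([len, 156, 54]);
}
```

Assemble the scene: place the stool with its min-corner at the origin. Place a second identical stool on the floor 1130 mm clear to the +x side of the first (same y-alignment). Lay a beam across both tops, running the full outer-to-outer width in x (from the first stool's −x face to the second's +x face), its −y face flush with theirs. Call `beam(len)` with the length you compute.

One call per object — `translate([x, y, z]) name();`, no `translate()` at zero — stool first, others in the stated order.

stool();
translate([1432, 0, 0]) stool();
translate([0, 0, 392]) beam(1734);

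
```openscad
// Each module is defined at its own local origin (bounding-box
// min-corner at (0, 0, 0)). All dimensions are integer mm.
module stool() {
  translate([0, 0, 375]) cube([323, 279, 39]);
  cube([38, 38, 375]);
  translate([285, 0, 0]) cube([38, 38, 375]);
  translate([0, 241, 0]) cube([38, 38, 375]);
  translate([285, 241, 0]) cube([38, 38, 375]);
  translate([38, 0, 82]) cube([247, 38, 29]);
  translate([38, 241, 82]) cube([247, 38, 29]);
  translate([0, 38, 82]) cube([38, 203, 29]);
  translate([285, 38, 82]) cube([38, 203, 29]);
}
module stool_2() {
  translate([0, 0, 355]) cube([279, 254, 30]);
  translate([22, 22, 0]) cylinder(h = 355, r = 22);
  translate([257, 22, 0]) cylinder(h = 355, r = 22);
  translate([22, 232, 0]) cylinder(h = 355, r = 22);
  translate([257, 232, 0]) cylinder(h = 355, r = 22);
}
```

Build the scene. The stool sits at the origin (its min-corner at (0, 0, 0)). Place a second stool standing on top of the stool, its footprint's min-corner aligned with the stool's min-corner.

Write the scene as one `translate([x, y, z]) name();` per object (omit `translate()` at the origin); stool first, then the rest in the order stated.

stool();
translate([0, 0, 414]) stool_2();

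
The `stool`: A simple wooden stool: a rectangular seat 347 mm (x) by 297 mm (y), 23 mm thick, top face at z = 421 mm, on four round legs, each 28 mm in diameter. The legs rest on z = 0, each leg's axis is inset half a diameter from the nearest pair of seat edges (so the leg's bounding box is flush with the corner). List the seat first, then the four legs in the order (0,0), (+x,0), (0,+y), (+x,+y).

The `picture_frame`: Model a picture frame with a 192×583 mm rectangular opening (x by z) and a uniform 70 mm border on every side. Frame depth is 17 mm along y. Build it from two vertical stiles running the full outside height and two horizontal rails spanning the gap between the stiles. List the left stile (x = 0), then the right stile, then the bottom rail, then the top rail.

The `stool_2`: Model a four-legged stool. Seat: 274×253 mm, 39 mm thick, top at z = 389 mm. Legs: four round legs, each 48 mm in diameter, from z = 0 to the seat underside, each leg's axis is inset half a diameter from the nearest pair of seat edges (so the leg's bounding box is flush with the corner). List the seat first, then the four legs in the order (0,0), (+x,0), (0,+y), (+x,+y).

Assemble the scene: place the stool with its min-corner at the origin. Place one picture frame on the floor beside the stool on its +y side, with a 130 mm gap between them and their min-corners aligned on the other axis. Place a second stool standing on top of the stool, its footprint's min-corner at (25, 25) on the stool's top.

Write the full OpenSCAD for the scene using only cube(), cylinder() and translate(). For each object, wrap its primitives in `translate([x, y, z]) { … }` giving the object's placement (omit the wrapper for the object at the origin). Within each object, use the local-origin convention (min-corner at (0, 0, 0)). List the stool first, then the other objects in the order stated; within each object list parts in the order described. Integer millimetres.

translate([0, 0, 398]) cube([347, 297, 23]);
translate([14, 14, 0]) cylinder(h = 398, r = 14);
translate([333, 14, 0]) cylinder(h = 398, r = 14);
translate([14, 283, 0]) cylinder(h = 398, r = 14);
translate([333, 283, 0]) cylinder(h = 398, r = 14);
translate([0, 427, 0]) {
  cube([70, 17, 723]);
  translate([262, 0, 0]) cube([70, 17, 723]);
  translate([70, 0, 0]) cube([192, 17, 70]);
  translate([70, 0, 653]) cube([192, 17, 70]);
}
translate([25, 25, 421]) {
  translate([0, 0, 350]) cube([274, 253, 39]);
  translate([24, 24, 0]) cylinder(h = 350, r = 24);
  translate([250, 24, 0]) cylinder(h = 350, r = 24);
  translate([24, 229, 0]) cylinder(h = 350, r = 24);
  translate([250, 229, 0]) cylinder(h = 350, r = 24);
}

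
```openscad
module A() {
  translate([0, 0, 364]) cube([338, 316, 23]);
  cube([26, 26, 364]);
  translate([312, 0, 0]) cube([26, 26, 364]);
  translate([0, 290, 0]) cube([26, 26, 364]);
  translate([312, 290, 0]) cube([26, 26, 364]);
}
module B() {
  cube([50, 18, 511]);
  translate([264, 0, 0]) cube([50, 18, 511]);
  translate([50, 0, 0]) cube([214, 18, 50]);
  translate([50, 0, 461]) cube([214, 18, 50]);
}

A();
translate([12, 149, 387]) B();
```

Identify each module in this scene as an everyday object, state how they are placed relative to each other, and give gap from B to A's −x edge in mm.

A is a stool. B is a picture frame. The picture frame is on top of the stool, centred. The gap from the picture frame to the stool's −x edge is 12 mm.

The picture frame's min-x is at 12; the stool's min-x is 0; gap = 12 mm.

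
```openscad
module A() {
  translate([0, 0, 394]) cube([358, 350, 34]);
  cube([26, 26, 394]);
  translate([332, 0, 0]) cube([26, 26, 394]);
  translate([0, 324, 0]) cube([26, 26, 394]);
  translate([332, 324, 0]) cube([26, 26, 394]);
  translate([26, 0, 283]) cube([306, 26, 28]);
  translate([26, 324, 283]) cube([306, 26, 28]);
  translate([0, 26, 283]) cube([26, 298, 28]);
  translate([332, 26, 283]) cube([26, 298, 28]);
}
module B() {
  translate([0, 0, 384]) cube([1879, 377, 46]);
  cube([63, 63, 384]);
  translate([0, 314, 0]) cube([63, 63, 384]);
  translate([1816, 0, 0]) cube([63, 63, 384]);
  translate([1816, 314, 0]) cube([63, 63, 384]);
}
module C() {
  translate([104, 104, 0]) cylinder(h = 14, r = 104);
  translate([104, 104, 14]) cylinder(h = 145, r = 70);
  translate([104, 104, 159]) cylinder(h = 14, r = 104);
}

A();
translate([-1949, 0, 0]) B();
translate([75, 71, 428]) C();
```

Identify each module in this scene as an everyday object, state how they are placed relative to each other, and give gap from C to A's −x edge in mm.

A is a stool. B is a bench. C is a spool. The bench is on the floor beside the stool on its −x side. The spool is on top of the stool, centred. The gap from the spool to the stool's −x edge is 75 mm.

The spool's min-x is at 75; the stool's min-x is 0; gap = 75 mm.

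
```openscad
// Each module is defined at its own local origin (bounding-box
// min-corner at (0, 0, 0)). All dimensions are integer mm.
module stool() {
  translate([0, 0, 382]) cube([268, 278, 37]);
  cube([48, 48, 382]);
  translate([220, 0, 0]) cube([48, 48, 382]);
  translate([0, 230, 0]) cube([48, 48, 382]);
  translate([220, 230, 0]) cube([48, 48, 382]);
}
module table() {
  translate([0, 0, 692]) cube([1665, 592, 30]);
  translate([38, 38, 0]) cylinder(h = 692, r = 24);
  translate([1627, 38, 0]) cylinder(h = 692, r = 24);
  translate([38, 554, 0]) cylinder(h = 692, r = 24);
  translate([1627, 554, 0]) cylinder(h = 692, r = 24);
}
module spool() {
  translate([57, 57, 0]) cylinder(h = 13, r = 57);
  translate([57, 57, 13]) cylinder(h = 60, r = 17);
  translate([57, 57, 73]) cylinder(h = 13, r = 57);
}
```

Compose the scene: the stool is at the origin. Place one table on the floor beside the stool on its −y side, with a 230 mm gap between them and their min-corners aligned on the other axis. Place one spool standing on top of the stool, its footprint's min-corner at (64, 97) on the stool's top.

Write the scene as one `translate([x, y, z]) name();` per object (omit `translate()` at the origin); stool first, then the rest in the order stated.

stool();
translate([0, -822, 0]) table();
translate([64, 97, 419]) spool();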